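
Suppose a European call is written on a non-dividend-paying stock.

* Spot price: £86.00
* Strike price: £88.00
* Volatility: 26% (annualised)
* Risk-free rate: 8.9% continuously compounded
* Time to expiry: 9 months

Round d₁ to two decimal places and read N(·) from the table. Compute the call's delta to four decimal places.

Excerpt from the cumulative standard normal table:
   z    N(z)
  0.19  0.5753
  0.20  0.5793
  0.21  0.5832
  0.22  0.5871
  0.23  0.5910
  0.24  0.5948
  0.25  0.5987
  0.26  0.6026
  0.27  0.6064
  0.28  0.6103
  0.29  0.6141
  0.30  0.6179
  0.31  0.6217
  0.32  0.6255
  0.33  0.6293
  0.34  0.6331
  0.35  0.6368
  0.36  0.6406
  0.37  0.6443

0.6217

T = 0.75;  σ√T = 0.2252
d₁ = [ln(86/88) + (0.089 + 0.26²/2)·0.75] / 0.2252 = [-0.0230 + 0.0921] / 0.2252 = 0.3069 ≈ 0.31
N(d₁) = N(0.31) = 0.6217
Δ_call = N(d₁) = 0.6217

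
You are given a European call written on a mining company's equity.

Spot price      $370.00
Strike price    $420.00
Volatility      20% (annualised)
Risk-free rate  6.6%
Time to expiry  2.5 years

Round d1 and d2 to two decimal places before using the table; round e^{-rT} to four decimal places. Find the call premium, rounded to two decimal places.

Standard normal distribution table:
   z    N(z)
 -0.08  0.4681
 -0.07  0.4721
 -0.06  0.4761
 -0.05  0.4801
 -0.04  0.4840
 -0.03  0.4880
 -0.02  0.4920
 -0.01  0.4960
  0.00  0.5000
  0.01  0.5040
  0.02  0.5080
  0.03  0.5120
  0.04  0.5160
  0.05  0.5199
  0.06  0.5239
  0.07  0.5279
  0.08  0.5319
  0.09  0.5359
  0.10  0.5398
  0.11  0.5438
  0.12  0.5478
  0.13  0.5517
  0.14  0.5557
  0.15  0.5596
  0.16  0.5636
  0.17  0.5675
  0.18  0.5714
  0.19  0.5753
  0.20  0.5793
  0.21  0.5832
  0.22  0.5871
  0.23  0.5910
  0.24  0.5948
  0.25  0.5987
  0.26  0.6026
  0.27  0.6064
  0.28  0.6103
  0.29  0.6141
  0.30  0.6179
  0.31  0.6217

$53.45

T = 2.5;  σ√T = 0.3162
d₁ = [ln(370/420) + (0.066 + 0.2²/2)·2.5] / 0.3162 = [-0.1268 + 0.2150] / 0.3162 = 0.2791 → 0.28
d₂ = d₁ − σ√T = 0.2791 − 0.3162 = -0.0372 → -0.04
e^(−rT) = e^(−0.066·2.5) = 0.8479
N(d₁) = N(0.28) = 0.6103;  N(d₂) = N(-0.04) = 0.4840
C = 370·0.6103 − 420·0.8479·0.4840 = 225.8110 − 172.3611 = 53.4499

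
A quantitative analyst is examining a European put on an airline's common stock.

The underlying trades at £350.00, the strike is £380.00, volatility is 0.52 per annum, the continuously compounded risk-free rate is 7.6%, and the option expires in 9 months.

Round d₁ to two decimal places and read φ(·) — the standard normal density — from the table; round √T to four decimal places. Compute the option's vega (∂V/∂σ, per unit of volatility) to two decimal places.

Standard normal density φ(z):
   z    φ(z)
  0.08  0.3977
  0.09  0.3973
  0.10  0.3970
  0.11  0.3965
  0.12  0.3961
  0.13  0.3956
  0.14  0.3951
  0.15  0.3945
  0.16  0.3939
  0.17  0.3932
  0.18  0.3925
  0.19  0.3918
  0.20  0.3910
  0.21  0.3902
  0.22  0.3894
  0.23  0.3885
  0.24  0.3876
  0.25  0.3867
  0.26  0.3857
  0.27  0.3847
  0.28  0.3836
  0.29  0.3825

σ√T = 0.52 × 0.8660 = 0.4503
d₁ = [ln(350/380) + (0.076 + 0.52²/2)·0.75] / 0.4503 = [-0.0822 + 0.1584] / 0.4503 = 0.1691 → 0.17
√T = √0.75 = 0.8660
φ(d₁) = φ(0.17) = 0.3932
vega = S·φ(d₁)·√T = 350·0.3932·0.8660 = 119.1789
(Vega is the same for a European call and put with the same parameters.)

119.18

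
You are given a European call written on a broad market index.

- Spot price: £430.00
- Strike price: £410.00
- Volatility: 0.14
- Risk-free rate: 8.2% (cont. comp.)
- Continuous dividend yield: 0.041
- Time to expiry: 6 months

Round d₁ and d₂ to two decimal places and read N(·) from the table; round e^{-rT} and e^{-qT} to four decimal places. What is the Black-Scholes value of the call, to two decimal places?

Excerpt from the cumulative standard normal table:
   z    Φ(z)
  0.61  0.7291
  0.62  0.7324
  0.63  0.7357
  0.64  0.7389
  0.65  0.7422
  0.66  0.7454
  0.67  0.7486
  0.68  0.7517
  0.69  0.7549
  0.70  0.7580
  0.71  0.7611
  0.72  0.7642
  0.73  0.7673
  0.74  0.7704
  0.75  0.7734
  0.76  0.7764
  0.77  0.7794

£33.78

σ√T = 0.14 × 0.7071 = 0.0990
d₁ = [ln(430/410) + (0.082 − 0.041 + 0.14²/2)·0.5] / 0.0990 = [0.0476 + 0.0254] / 0.0990 = 0.7377 which rounds to 0.74
d₂ = d₁ − σ√T = 0.7377 − 0.0990 = 0.6387 which rounds to 0.64
exp(−qT) = exp(−0.041·0.5) = 0.9797;  exp(−rT) = exp(−0.082·0.5) = 0.9598
N(d₁) = N(0.74) = 0.7704;  N(d₂) = N(0.64) = 0.7389
C = 430·0.9797·0.7704 − 410·0.9598·0.7389 = 324.5472 − 290.7705 = 33.7767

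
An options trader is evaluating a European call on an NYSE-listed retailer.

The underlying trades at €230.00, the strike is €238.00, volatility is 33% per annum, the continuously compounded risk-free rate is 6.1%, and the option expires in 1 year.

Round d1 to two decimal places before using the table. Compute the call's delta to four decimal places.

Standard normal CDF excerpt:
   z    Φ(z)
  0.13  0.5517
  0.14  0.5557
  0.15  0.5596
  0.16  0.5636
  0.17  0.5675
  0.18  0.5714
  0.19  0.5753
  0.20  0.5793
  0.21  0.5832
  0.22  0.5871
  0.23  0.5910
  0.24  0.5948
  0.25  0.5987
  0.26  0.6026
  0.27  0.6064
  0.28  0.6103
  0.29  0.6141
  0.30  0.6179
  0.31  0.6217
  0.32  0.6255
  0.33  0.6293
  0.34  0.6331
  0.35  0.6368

T = 1;  σ√T = 0.3300
ln(S/K) + (r + σ²/2)T = ln(230/238) + (0.061 + 0.33²/2)·1 = -0.0342 + 0.1154 = 0.0813
d₁ = 0.0813 / 0.3300 = 0.2462 ⇒ 0.25
N(d₁) = N(0.25) = 0.5987
Δ_call = N(d₁) = 0.5987

0.5987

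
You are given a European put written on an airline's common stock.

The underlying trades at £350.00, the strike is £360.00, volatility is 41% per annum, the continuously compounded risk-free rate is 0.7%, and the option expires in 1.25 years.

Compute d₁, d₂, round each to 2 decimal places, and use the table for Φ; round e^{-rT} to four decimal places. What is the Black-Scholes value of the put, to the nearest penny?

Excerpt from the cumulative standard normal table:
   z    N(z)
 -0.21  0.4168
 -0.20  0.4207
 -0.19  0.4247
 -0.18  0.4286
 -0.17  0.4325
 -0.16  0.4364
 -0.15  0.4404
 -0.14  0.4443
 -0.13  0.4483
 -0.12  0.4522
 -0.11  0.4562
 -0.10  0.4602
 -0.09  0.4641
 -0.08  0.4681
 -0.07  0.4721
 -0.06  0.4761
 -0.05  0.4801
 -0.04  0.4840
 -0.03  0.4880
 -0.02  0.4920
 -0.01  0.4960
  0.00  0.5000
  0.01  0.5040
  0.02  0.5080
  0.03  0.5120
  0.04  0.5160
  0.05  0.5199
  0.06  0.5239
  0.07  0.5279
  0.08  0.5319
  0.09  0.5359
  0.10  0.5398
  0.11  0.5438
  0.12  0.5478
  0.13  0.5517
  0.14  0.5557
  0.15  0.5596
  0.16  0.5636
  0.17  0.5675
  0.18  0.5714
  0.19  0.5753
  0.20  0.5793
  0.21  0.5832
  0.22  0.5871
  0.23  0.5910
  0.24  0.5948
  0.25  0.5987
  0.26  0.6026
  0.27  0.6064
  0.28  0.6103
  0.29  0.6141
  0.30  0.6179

T = 1.25;  σ√T = 0.4584
d₁ = [ln(350/360) + (0.007 + ½·0.41²)·1.25] / (σ√T) = (-0.0282 + 0.1138) / 0.4584 = 0.1868 ⇒ 0.19
d₂ = 0.1868 − 0.4584 = -0.2716 ⇒ -0.27
exp(−rT) = exp(−0.007·1.25) = 0.9913
N(−d₂) = N(0.27) = 0.6064;  N(−d₁) = N(-0.19) = 0.4247
P = 360·0.9913·0.6064 − 350·0.4247 = 216.4048 − 148.6450 = 67.7598

£67.76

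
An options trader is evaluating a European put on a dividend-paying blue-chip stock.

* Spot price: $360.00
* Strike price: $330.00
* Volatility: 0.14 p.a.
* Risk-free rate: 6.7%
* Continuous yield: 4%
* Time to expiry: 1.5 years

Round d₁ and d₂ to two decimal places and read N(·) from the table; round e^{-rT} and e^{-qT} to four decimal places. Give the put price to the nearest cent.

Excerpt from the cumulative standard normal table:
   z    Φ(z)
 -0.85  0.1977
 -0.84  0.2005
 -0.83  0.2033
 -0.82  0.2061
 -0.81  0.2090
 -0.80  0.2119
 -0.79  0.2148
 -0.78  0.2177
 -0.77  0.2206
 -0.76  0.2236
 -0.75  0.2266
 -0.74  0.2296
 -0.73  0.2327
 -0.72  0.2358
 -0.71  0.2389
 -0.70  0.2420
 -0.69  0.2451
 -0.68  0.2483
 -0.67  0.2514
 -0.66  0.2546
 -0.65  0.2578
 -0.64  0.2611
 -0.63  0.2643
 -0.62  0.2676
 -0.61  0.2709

$7.06

σ√T = 0.14 × 1.2247 = 0.1715
d₁ = [ln(360/330) + (0.067 − 0.04 + 0.14²/2)·1.5] / 0.1715 = [0.0870 + 0.0552] / 0.1715 = 0.8294 → 0.83
d₂ = d₁ − σ√T = 0.8294 − 0.1715 = 0.6579 → 0.66
e^(−qT) = e^(−0.04·1.5) = 0.9418;  e^(−rT) = e^(−0.067·1.5) = 0.9044
P = 330·0.9044·N(-0.66) − 360·0.9418·N(-0.83) = 330·0.9044·0.2546 − 360·0.9418·0.2033 = 75.9859 − 68.9285 = 7.0574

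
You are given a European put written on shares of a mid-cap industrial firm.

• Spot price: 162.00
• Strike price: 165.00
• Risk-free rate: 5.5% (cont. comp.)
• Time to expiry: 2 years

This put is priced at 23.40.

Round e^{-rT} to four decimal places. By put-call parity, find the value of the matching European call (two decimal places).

e^(−rT) = e^(−0.055·2) = 0.8958
Put-call parity: C − P = S − K·e^(−rT) = 162 − 165·0.8958 = 162 − 147.8070 = 14.1930
C = P + (C − P) = 23.40 + (14.1930) = 37.5930

37.59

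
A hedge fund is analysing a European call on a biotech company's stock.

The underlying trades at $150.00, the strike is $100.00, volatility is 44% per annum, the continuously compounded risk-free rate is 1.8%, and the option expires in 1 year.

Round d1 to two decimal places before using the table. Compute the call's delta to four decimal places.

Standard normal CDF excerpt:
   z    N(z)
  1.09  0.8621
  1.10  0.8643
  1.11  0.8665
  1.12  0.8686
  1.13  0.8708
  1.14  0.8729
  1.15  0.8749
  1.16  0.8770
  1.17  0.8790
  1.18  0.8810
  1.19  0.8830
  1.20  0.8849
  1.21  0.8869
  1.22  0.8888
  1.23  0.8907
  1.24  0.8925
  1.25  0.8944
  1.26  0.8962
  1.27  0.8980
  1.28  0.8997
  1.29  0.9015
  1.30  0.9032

0.8810

σ√T = 0.44 × 1.0000 = 0.4400
ln(S/K) + (r + σ²/2)T = ln(150/100) + (0.018 + 0.44²/2)·1 = 0.4055 + 0.1148 = 0.5203
d₁ = 0.5203 / 0.4400 = 1.1824 ≈ 1.18
N(d₁) = N(1.18) = 0.8810
Δ_call = N(d₁) = 0.8810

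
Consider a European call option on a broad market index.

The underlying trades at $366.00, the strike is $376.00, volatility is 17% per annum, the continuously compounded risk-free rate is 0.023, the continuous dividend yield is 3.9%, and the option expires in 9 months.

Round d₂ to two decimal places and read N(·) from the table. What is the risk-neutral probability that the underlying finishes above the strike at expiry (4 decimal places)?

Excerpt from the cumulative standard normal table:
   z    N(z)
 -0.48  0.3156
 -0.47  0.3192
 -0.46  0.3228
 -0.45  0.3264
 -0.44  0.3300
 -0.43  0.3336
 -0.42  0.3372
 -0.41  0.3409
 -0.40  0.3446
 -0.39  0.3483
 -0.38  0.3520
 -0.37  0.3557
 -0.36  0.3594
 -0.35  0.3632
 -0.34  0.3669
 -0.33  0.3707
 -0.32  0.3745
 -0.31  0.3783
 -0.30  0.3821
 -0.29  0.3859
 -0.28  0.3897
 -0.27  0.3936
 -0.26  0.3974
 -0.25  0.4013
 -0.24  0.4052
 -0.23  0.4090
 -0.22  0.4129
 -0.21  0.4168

0.3669

σ√T = 0.17·√0.75 = 0.1472
d₁ = [ln(366/376) + (0.023 − 0.039 + 0.17²/2)·0.75] / 0.1472 = [-0.0270 − 0.0012] / 0.1472 = -0.1910 → -0.19
d₂ = d₁ − σ√T = -0.1910 − 0.1472 = -0.3382 → -0.34
Pr(exercise) under Q = N(d₂) = 0.3669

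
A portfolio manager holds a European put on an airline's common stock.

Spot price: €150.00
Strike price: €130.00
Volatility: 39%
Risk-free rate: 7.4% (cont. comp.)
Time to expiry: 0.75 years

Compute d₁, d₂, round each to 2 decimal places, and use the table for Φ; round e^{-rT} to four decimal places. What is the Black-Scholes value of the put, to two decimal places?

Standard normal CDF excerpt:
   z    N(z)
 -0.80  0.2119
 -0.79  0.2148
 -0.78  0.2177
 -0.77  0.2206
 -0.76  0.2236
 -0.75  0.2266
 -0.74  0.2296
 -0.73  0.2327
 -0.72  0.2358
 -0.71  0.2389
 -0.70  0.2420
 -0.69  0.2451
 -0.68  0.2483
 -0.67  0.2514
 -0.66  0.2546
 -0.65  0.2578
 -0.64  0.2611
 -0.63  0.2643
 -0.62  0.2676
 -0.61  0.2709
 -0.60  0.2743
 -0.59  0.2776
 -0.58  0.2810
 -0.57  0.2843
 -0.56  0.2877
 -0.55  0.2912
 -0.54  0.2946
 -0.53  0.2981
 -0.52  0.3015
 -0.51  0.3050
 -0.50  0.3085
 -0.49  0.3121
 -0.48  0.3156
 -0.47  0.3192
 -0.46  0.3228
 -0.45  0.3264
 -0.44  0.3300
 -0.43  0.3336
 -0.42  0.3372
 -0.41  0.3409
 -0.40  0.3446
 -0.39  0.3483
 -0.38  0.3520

σ√T = 0.39·√0.75 = 0.3377
d₁ = [ln(150/130) + (0.074 + 0.39²/2)·0.75] / 0.3377 = [0.1431 + 0.1125] / 0.3377 = 0.7569 ⇒ 0.76
d₂ = d₁ − σ√T = 0.7569 − 0.3377 = 0.4191 ⇒ 0.42
exp(−rT) = exp(−0.074·0.75) = 0.9460
P = 130·0.9460·N(-0.42) − 150·N(-0.76) = 130·0.9460·0.3372 − 150·0.2236 = 41.4689 − 33.5400 = 7.9289

€7.93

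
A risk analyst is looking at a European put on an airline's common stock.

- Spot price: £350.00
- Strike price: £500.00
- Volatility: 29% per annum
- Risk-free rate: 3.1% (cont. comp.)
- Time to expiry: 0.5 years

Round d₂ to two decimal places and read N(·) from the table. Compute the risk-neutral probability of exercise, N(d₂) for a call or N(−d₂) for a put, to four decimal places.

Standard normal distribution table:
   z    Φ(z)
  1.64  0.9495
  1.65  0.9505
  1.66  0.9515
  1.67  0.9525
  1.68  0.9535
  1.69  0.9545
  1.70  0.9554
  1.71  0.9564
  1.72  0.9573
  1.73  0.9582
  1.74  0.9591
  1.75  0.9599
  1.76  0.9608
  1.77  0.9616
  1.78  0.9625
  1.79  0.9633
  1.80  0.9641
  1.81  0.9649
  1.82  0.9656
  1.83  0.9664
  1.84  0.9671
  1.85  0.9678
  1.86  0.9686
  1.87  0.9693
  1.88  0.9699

0.9616

σ√T = 0.29·√0.5 = 0.2051
d₁ = [ln(350/500) + (0.031 + 0.29²/2)·0.5] / 0.2051 = [-0.3567 + 0.0365] / 0.2051 = -1.5612 ≈ -1.56
d₂ = d₁ − σ√T = -1.5612 − 0.2051 = -1.7663 ≈ -1.77
Risk-neutral Pr[S_T < K] = N(−d₂) = N(1.77) = 0.9616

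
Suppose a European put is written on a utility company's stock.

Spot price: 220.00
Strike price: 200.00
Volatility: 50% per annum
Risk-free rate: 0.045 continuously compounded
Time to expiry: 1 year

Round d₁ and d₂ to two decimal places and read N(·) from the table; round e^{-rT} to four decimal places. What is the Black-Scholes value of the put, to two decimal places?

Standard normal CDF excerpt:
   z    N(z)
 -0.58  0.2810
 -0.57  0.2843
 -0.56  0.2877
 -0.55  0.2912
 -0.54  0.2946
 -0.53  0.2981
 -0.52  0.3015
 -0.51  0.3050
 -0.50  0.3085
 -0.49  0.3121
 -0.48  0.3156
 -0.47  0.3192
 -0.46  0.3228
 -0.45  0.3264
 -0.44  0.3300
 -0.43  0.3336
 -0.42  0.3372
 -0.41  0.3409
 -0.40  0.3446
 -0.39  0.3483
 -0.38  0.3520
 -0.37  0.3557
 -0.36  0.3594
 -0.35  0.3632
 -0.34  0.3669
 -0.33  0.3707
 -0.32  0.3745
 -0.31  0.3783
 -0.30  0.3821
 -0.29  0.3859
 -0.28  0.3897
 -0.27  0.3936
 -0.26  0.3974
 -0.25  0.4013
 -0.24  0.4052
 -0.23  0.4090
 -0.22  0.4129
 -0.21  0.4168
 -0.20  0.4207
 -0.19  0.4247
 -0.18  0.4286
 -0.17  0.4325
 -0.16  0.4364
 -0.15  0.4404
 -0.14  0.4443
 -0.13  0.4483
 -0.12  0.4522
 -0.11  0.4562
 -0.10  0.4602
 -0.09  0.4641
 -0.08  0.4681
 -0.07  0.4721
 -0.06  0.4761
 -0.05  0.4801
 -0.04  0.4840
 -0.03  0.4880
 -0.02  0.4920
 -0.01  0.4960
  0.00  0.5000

27.72

σ√T = 0.5 × 1.0000 = 0.5000
d₁ = [ln(220/200) + (0.045 + 0.5²/2)·1] / 0.5000 = [0.0953 + 0.1700] / 0.5000 = 0.5306 ≈ 0.53
d₂ = d₁ − σ√T = 0.5306 − 0.5000 = 0.0306 ≈ 0.03
exp(−rT) = exp(−0.045·1) = 0.9560
P = 200·0.9560·N(-0.03) − 220·N(-0.53) = 200·0.9560·0.4880 − 220·0.2981 = 93.3056 − 65.5820 = 27.7236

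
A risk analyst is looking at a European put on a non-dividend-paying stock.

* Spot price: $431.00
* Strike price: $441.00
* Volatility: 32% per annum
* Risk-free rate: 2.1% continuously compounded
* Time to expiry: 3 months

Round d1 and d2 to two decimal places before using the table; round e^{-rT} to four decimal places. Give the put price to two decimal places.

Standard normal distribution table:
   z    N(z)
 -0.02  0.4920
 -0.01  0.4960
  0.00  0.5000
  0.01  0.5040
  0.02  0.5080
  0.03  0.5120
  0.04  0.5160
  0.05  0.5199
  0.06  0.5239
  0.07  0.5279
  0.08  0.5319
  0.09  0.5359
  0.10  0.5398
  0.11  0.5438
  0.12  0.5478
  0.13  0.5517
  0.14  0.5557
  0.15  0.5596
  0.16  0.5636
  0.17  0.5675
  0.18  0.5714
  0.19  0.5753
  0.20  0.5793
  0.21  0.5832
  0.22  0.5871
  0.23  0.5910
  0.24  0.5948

$31.72

σ√T = 0.32·√0.25 = 0.1600
ln(S/K) + (r + σ²/2)T = ln(431/441) + (0.021 + 0.32²/2)·0.25 = -0.0229 + 0.0181 = -0.0049
d₁ = -0.0049 / 0.1600 = -0.0305 which rounds to -0.03
d₂ = d₁ − σ√T = -0.0305 − 0.1600 = -0.1905 which rounds to -0.19
e^(−rT) = e^(−0.021·0.25) = 0.9948
N(−d₂) = N(0.19) = 0.5753;  N(−d₁) = N(0.03) = 0.5120
P = 441·0.9948·0.5753 − 431·0.5120 = 252.3880 − 220.6720 = 31.7160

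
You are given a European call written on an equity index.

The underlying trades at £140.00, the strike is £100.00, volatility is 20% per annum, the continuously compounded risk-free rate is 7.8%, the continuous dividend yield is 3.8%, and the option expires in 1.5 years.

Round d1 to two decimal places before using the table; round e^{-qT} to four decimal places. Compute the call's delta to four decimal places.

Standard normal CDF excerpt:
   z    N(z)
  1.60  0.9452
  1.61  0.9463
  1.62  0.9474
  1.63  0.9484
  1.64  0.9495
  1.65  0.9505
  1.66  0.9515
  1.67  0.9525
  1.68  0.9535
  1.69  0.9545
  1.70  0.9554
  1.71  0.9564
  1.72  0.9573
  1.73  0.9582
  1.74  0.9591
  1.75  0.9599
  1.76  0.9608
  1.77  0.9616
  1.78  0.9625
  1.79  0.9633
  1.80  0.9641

σ√T = 0.2·√1.5 = 0.2449
d₁ = [ln(140/100) + (0.078 − 0.038 + 0.2²/2)·1.5] / 0.2449 = [0.3365 + 0.0900] / 0.2449 = 1.7411 which rounds to 1.74
N(d₁) = N(1.74) = 0.9591
Δ_call = e^(−qT)·N(d₁) = 0.9446·0.9591 = 0.9060

0.9060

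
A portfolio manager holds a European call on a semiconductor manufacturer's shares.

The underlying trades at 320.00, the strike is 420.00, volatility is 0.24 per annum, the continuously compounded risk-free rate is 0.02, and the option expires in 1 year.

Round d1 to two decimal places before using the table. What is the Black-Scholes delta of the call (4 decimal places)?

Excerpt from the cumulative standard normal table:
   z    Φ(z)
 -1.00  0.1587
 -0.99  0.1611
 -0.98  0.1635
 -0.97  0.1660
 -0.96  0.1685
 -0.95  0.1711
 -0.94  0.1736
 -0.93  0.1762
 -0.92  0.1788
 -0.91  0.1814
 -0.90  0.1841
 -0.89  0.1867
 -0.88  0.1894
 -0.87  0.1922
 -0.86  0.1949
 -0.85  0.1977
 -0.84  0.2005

0.1762

T = 1;  σ√T = 0.2400
d₁ = [ln(320/420) + (0.02 + ½·0.24²)·1] / (σ√T) = (-0.2719 + 0.0488) / 0.2400 = -0.9297 → -0.93
N(d₁) = N(-0.93) = 0.1762
Δ_call = N(d₁) = 0.1762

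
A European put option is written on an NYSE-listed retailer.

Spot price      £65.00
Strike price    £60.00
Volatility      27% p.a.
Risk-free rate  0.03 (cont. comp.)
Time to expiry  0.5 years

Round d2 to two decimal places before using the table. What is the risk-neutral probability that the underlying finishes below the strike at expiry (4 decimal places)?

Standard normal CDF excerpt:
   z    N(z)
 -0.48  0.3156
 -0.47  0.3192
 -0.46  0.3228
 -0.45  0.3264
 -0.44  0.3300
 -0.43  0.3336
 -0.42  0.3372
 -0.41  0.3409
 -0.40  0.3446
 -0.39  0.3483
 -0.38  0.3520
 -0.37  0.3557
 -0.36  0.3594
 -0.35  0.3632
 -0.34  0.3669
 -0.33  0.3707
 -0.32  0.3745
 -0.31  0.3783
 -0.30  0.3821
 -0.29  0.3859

0.3446

T = 0.5;  σ√T = 0.1909
d₁ = [ln(65/60) + (0.03 + ½·0.27²)·0.5] / (σ√T) = (0.0800 + 0.0332) / 0.1909 = 0.5933 ≈ 0.59
d₂ = 0.5933 − 0.1909 = 0.4024 ≈ 0.40
Risk-neutral Pr[S_T < K] = N(−d₂) = N(-0.40) = 0.3446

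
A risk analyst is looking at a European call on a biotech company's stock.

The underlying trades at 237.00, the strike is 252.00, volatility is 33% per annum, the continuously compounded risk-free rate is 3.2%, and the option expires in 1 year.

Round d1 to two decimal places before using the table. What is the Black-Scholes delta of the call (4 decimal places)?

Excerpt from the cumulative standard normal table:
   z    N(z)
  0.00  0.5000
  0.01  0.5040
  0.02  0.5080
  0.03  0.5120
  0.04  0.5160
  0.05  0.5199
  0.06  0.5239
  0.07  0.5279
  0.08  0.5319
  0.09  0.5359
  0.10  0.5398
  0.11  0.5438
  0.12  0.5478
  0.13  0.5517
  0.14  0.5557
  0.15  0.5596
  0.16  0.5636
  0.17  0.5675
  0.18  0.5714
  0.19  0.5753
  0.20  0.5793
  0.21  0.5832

0.5319

σ√T = 0.33·√1 = 0.3300
d₁ = [ln(237/252) + (0.032 + 0.33²/2)·1] / 0.3300 = [-0.0614 + 0.0864] / 0.3300 = 0.0760 ⇒ 0.08
N(d₁) = N(0.08) = 0.5319
Δ_call = N(d₁) = 0.5319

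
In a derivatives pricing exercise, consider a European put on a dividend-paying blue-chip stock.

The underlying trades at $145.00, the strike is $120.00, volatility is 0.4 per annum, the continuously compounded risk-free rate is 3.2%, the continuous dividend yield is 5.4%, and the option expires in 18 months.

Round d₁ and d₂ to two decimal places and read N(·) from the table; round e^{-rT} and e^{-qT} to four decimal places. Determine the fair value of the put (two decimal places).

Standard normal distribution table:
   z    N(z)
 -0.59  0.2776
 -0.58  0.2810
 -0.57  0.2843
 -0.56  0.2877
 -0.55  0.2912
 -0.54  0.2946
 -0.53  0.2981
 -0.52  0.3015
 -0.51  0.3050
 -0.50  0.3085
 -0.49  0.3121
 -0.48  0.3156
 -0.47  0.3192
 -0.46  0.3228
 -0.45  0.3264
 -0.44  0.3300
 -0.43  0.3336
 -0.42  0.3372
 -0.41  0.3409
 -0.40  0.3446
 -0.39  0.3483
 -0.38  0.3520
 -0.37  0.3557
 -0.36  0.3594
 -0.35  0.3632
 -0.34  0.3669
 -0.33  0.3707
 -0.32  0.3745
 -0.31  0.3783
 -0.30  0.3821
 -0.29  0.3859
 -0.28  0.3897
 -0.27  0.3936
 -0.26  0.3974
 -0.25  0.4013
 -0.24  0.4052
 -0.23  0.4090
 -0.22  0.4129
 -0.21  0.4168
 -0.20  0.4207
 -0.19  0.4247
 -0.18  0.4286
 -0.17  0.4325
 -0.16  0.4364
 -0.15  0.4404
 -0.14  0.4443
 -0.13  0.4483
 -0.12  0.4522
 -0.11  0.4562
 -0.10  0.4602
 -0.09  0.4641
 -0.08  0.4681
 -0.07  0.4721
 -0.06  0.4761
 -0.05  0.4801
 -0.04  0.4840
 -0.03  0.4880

$15.52

σ√T = 0.4 × 1.2247 = 0.4899
ln(S/K) + (r − q + σ²/2)T = ln(145/120) + (0.032 − 0.054 + 0.4²/2)·1.5 = 0.1892 + 0.0870 = 0.2762
d₁ = 0.2762 / 0.4899 = 0.5639 which rounds to 0.56
d₂ = d₁ − σ√T = 0.5639 − 0.4899 = 0.0740 which rounds to 0.07
e^(−qT) = e^(−0.054·1.5) = 0.9222;  e^(−rT) = e^(−0.032·1.5) = 0.9531
N(−d₂) = N(-0.07) = 0.4721;  N(−d₁) = N(-0.56) = 0.2877
P = 120·0.9531·0.4721 − 145·0.9222·0.2877 = 53.9950 − 38.4710 = 15.5241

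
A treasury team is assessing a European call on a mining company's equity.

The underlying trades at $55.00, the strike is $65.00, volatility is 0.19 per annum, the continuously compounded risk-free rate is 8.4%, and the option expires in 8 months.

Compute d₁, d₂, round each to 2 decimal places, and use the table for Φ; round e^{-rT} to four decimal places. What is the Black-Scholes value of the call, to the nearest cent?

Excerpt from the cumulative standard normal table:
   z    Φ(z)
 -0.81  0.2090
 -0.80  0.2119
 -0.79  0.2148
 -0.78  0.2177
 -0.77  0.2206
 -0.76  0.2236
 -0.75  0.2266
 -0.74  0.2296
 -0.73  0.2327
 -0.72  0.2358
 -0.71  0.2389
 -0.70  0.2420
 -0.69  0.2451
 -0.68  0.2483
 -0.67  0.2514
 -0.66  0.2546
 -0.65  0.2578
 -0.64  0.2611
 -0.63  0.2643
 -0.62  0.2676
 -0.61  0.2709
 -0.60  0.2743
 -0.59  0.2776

T = 0.6667;  σ√T = 0.1551
ln(S/K) + (r + σ²/2)T = ln(55/65) + (0.084 + 0.19²/2)·0.6667 = -0.1671 + 0.0680 = -0.0990
d₁ = -0.0990 / 0.1551 = -0.6383 → -0.64
d₂ = d₁ − σ√T = -0.6383 − 0.1551 = -0.7934 → -0.79
exp(−rT) = exp(−0.084·0.6667) = 0.9455
C = 55·N(-0.64) − 65·0.9455·N(-0.79) = 55·0.2611 − 65·0.9455·0.2148 = 14.3605 − 13.2011 = 1.1594

$1.16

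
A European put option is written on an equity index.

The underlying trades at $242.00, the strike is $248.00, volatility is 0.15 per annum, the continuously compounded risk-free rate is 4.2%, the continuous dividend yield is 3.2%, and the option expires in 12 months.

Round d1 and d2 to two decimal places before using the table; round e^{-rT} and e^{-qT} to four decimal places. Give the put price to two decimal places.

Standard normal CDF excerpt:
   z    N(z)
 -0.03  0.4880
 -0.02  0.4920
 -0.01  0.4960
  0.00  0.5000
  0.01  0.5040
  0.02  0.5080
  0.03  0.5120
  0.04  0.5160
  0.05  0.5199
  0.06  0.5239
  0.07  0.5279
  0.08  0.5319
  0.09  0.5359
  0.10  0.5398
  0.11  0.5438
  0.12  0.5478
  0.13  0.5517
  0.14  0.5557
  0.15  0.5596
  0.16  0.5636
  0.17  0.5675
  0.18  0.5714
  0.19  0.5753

$15.89

σ√T = 0.15·√1 = 0.1500
d₁ = [ln(242/248) + (0.042 − 0.032 + 0.15²/2)·1] / 0.1500 = [-0.0245 + 0.0213] / 0.1500 = -0.0216 ≈ -0.02
d₂ = d₁ − σ√T = -0.0216 − 0.1500 = -0.1716 ≈ -0.17
e^(−qT) = e^(−0.032·1) = 0.9685;  e^(−rT) = e^(−0.042·1) = 0.9589
N(−d₂) = N(0.17) = 0.5675;  N(−d₁) = N(0.02) = 0.5080
P = 248·0.9589·0.5675 − 242·0.9685·0.5080 = 134.9556 − 119.0635 = 15.8921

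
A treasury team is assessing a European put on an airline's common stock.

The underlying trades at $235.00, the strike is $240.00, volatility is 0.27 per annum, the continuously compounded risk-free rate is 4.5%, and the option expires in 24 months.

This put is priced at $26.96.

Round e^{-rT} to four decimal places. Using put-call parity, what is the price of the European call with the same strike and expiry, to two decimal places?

$42.62

e^(−rT) = e^(−0.045·2) = 0.9139
Put-call parity: C − P = S − K·e^(−rT) = 235 − 240·0.9139 = 235 − 219.3360 = 15.6640
C = P + (C − P) = 26.96 + (15.6640) = 42.6240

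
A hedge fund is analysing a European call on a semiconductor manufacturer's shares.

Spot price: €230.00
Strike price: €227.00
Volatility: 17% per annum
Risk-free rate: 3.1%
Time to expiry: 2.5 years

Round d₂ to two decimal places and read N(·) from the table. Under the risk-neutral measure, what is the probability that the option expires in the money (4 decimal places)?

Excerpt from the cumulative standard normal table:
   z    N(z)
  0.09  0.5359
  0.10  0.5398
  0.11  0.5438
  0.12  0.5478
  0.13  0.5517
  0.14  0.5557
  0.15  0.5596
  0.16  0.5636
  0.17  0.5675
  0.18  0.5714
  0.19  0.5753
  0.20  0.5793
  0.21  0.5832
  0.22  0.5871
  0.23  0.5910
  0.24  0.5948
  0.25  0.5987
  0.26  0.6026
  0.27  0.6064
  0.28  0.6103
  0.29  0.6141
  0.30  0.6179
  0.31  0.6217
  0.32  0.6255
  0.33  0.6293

0.5793

σ√T = 0.17 × 1.5811 = 0.2688
ln(S/K) + (r + σ²/2)T = ln(230/227) + (0.031 + 0.17²/2)·2.5 = 0.0131 + 0.1136 = 0.1268
d₁ = 0.1268 / 0.2688 = 0.4716 ⇒ 0.47
d₂ = d₁ − σ√T = 0.4716 − 0.2688 = 0.2028 ⇒ 0.20
Pr(exercise) under Q = N(d₂) = 0.5793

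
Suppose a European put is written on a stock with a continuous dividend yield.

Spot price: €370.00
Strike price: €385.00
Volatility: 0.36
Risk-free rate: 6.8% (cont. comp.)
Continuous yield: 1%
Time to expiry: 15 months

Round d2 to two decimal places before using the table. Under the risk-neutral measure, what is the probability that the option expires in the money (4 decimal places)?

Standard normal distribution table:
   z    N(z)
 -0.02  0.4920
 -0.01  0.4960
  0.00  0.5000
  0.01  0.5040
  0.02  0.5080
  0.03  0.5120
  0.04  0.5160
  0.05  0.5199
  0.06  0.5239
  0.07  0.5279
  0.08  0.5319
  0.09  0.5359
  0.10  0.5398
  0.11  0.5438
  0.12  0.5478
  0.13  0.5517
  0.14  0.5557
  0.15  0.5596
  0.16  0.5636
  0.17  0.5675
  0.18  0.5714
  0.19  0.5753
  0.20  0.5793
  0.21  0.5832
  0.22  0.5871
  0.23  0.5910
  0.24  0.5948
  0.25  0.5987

T = 1.25;  σ√T = 0.4025
d₁ = [ln(370/385) + (0.068 − 0.01 + 0.36²/2)·1.25] / 0.4025 = [-0.0397 + 0.1535] / 0.4025 = 0.2826 ⇒ 0.28
d₂ = d₁ − σ√T = 0.2826 − 0.4025 = -0.1199 ⇒ -0.12
Pr(exercise) under Q = N(−d₂) = N(0.12) = 0.5478

0.5478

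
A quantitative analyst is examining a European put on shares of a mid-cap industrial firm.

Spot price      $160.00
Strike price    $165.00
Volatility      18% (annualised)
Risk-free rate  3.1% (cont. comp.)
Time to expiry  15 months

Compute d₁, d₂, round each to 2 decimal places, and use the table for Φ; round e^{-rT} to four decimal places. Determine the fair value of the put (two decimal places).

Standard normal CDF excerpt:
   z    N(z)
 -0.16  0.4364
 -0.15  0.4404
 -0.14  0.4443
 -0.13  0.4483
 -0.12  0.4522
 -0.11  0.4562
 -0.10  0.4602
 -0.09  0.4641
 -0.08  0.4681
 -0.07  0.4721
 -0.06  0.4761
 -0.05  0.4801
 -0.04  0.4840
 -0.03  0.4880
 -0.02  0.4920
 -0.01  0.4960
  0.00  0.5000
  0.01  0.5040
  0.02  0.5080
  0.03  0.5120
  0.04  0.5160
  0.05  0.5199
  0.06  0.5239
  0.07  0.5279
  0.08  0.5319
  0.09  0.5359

σ√T = 0.18 × 1.1180 = 0.2012
d₁ = [ln(160/165) + (0.031 + 0.18²/2)·1.25] / 0.2012 = [-0.0308 + 0.0590] / 0.2012 = 0.1403 → 0.14
d₂ = d₁ − σ√T = 0.1403 − 0.2012 = -0.0610 → -0.06
e^(−rT) = e^(−0.031·1.25) = 0.9620
P = 165·0.9620·N(0.06) − 160·N(-0.14) = 165·0.9620·0.5239 − 160·0.4443 = 83.1586 − 71.0880 = 12.0706

$12.07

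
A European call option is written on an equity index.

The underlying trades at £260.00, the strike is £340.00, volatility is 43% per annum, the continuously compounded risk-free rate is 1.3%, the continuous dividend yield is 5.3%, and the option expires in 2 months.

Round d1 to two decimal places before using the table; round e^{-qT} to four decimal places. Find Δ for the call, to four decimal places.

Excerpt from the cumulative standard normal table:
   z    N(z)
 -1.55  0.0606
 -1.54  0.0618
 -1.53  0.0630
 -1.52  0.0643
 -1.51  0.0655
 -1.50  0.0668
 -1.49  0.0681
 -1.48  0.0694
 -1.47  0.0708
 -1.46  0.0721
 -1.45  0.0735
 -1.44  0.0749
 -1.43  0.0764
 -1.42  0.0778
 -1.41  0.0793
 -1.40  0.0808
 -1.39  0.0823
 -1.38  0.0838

0.0688

σ√T = 0.43·√0.1667 = 0.1755
d₁ = [ln(260/340) + (0.013 − 0.053 + 0.43²/2)·0.1667] / 0.1755 = [-0.2683 + 0.0087] / 0.1755 = -1.4784 ≈ -1.48
N(d₁) = N(-1.48) = 0.0694
Δ_call = e^(−qT)·N(d₁) = 0.9912·0.0694 = 0.0688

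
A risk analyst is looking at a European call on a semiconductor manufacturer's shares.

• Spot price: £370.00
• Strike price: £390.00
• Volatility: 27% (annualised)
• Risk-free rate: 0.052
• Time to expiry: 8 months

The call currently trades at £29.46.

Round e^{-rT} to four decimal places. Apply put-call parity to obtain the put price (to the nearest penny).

exp(−rT) = exp(−0.052·0.6667) = 0.9659
Put-call parity: C − P = S − K·e^(−rT) = 370 − 390·0.9659 = 370 − 376.7010 = -6.7010
P = C − (C − P) = 29.46 − (-6.7010) = 36.1610

£36.16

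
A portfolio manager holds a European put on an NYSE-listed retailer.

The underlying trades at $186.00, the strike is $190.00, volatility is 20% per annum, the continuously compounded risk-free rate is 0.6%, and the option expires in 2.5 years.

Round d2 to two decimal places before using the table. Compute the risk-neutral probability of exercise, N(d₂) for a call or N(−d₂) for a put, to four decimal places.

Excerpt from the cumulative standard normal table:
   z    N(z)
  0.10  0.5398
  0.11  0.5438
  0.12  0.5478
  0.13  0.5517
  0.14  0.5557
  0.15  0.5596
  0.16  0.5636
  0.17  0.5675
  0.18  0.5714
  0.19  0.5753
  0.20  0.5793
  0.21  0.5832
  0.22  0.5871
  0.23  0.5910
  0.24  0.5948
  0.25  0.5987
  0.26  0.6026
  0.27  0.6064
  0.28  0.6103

T = 2.5;  σ√T = 0.3162
d₁ = [ln(186/190) + (0.006 + 0.2²/2)·2.5] / 0.3162 = [-0.0213 + 0.0650] / 0.3162 = 0.1383 which rounds to 0.14
d₂ = d₁ − σ√T = 0.1383 − 0.3162 = -0.1780 which rounds to -0.18
Risk-neutral Pr[S_T < K] = N(−d₂) = N(0.18) = 0.5714

0.5714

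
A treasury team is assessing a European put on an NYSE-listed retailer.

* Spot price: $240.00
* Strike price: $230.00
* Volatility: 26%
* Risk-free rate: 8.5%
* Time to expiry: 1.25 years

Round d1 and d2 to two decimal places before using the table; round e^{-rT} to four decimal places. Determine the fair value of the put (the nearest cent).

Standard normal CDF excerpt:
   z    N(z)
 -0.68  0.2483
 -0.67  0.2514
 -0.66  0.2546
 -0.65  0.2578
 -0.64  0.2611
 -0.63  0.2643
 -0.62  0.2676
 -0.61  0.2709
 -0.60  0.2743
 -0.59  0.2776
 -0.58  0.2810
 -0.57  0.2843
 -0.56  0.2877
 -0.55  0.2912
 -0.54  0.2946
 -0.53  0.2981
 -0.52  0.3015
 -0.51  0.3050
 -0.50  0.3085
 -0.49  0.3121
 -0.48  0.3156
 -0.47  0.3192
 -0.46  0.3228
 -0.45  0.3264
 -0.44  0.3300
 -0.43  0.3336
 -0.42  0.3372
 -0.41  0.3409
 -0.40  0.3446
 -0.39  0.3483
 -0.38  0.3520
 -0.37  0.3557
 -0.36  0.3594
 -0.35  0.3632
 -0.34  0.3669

σ√T = 0.26 × 1.1180 = 0.2907
d₁ = [ln(240/230) + (0.085 + 0.26²/2)·1.25] / 0.2907 = [0.0426 + 0.1485] / 0.2907 = 0.6573 ≈ 0.66
d₂ = d₁ − σ√T = 0.6573 − 0.2907 = 0.3666 ≈ 0.37
exp(−rT) = exp(−0.085·1.25) = 0.8992
N(−d₂) = N(-0.37) = 0.3557;  N(−d₁) = N(-0.66) = 0.2546
P = 230·0.8992·0.3557 − 240·0.2546 = 73.5645 − 61.1040 = 12.4605

$12.46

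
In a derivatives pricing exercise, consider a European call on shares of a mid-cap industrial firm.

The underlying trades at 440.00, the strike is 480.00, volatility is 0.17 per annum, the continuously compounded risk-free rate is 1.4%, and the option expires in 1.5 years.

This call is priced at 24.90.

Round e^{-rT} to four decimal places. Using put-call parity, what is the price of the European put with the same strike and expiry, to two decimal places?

54.92

e^(−rT) = e^(−0.014·1.5) = 0.9792
Put-call parity: C − P = S − K·e^(−rT) = 440 − 480·0.9792 = 440 − 470.0160 = -30.0160
P = C − (C − P) = 24.90 − (-30.0160) = 54.9160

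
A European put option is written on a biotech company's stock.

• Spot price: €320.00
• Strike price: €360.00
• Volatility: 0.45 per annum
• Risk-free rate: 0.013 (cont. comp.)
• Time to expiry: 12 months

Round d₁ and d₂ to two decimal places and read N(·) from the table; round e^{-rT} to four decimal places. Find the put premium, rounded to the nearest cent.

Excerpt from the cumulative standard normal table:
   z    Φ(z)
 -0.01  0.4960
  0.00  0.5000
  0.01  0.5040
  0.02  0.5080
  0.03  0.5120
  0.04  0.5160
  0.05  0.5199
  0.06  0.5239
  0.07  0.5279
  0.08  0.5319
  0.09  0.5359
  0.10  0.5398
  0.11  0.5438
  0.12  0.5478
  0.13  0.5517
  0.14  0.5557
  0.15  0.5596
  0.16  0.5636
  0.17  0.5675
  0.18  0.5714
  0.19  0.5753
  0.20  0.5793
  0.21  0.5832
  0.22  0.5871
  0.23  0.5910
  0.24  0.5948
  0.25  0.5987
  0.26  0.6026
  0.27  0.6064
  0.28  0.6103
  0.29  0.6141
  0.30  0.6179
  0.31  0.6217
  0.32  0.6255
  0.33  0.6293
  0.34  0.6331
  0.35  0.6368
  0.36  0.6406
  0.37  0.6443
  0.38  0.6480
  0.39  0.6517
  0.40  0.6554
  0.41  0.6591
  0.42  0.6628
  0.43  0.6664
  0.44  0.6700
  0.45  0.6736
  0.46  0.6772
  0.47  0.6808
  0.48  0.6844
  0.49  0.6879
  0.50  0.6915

T = 1;  σ√T = 0.4500
d₁ = [ln(320/360) + (0.013 + 0.45²/2)·1] / 0.4500 = [-0.1178 + 0.1143] / 0.4500 = -0.0079 ⇒ -0.01
d₂ = d₁ − σ√T = -0.0079 − 0.4500 = -0.4579 ⇒ -0.46
e^(−rT) = e^(−0.013·1) = 0.9871
P = 360·0.9871·N(0.46) − 320·N(0.01) = 360·0.9871·0.6772 − 320·0.5040 = 240.6471 − 161.2800 = 79.3671

€79.37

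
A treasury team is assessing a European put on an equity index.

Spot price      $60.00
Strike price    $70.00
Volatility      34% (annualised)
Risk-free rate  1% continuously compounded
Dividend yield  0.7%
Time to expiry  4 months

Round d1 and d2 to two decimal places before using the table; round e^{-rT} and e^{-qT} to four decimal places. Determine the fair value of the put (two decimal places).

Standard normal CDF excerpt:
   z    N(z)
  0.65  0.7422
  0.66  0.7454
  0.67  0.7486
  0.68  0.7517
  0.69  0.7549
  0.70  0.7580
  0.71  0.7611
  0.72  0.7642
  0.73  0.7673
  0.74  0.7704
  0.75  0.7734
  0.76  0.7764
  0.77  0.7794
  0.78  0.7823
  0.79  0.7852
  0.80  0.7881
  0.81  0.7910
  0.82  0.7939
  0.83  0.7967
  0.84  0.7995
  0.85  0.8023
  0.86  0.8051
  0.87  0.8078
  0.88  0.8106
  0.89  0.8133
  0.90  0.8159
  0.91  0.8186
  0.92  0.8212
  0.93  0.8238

$11.56

T = 0.3333;  σ√T = 0.1963
ln(S/K) + (r − q + σ²/2)T = ln(60/70) + (0.01 − 0.007 + 0.34²/2)·0.3333 = -0.1542 + 0.0203 = -0.1339
d₁ = -0.1339 / 0.1963 = -0.6820 ≈ -0.68
d₂ = d₁ − σ√T = -0.6820 − 0.1963 = -0.8783 ≈ -0.88
e^(−qT) = e^(−0.007·0.3333) = 0.9977;  e^(−rT) = e^(−0.01·0.3333) = 0.9967
P = 70·0.9967·N(0.88) − 60·0.9977·N(0.68) = 70·0.9967·0.8106 − 60·0.9977·0.7517 = 56.5548 − 44.9983 = 11.5565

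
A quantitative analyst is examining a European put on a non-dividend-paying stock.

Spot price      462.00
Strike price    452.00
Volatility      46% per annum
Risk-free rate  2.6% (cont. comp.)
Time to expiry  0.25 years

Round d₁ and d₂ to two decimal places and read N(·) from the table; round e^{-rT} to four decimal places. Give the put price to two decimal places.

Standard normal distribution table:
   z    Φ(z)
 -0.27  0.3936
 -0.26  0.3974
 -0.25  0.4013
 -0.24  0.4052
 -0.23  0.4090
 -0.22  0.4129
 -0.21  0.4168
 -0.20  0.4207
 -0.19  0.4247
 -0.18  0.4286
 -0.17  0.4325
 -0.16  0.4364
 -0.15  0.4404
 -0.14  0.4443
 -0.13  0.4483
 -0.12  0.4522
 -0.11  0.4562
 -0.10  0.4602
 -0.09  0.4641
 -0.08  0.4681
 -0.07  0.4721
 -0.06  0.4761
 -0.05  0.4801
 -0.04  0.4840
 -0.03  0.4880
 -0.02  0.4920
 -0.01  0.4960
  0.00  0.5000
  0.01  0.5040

σ√T = 0.46·√0.25 = 0.2300
d₁ = [ln(462/452) + (0.026 + 0.46²/2)·0.25] / 0.2300 = [0.0219 + 0.0330] / 0.2300 = 0.2384 ⇒ 0.24
d₂ = d₁ − σ√T = 0.2384 − 0.2300 = 0.0084 ⇒ 0.01
exp(−rT) = exp(−0.026·0.25) = 0.9935
N(−d₂) = N(-0.01) = 0.4960;  N(−d₁) = N(-0.24) = 0.4052
P = 452·0.9935·0.4960 − 462·0.4052 = 222.7348 − 187.2024 = 35.5324

35.53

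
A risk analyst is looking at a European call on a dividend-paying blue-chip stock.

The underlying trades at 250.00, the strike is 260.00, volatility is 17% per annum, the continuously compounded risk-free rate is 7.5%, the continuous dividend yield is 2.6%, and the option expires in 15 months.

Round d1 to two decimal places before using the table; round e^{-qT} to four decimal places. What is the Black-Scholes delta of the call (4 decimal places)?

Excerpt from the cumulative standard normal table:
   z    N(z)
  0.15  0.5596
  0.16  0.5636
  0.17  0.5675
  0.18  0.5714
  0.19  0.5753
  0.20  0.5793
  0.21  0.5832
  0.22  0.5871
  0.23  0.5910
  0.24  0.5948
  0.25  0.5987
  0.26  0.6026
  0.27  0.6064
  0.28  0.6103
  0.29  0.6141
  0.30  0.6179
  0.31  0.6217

σ√T = 0.17·√1.25 = 0.1901
d₁ = [ln(250/260) + (0.075 − 0.026 + 0.17²/2)·1.25] / 0.1901 = [-0.0392 + 0.0793] / 0.1901 = 0.2109 ⇒ 0.21
N(d₁) = N(0.21) = 0.5832
Δ_call = e^(−qT)·N(d₁) = 0.9680·0.5832 = 0.5645

0.5645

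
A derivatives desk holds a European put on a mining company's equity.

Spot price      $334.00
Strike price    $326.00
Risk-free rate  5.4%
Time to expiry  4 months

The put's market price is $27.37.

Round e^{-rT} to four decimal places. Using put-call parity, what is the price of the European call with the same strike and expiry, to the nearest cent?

$41.17

e^(−rT) = e^(−0.054·0.3333) = 0.9822
Put-call parity: C − P = S − K·e^(−rT) = 334 − 326·0.9822 = 334 − 320.1972 = 13.8028
C = P + (C − P) = 27.37 + (13.8028) = 41.1728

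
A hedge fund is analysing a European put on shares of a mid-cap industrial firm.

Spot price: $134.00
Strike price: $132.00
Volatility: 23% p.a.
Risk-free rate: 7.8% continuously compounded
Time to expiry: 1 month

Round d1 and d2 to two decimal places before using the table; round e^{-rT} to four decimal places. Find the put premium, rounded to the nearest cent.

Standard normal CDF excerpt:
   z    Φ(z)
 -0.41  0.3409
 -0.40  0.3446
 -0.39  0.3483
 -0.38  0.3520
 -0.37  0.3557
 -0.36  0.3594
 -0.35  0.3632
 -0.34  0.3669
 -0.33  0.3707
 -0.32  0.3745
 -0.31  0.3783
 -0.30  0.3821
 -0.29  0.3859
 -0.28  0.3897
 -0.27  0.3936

$2.45

T = 0.08333;  σ√T = 0.0664
d₁ = [ln(134/132) + (0.078 + ½·0.23²)·0.08333] / (σ√T) = (0.0150 + 0.0087) / 0.0664 = 0.3576 ⇒ 0.36
d₂ = 0.3576 − 0.0664 = 0.2912 ⇒ 0.29
exp(−rT) = exp(−0.078·0.08333) = 0.9935
N(−d₂) = N(-0.29) = 0.3859;  N(−d₁) = N(-0.36) = 0.3594
P = 132·0.9935·0.3859 − 134·0.3594 = 50.6077 − 48.1596 = 2.4481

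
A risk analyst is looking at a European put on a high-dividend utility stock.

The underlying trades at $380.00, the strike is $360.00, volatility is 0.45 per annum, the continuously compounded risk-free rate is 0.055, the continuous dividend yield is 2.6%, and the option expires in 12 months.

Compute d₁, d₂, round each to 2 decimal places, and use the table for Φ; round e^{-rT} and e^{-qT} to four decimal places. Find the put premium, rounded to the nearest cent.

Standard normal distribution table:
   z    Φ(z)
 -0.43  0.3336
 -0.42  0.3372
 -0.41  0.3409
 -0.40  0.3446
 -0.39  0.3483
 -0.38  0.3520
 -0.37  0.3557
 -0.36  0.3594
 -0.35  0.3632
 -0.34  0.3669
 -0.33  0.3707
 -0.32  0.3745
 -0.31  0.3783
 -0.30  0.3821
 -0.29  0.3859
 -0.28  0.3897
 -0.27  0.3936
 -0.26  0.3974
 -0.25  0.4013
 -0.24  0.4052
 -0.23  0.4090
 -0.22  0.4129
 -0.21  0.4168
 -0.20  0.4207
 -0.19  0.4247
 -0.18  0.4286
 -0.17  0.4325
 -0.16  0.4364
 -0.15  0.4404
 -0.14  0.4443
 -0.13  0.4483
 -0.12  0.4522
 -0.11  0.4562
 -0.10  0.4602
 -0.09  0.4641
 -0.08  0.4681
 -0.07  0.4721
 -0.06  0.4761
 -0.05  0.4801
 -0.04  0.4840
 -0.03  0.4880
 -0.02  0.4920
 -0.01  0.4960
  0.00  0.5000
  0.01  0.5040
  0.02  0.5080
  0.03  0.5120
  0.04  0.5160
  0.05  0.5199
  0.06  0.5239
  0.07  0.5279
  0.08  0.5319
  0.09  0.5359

σ√T = 0.45 × 1.0000 = 0.4500
ln(S/K) + (r − q + σ²/2)T = ln(380/360) + (0.055 − 0.026 + 0.45²/2)·1 = 0.0541 + 0.1303 = 0.1843
d₁ = 0.1843 / 0.4500 = 0.4096 which rounds to 0.41
d₂ = d₁ − σ√T = 0.4096 − 0.4500 = -0.0404 which rounds to -0.04
exp(−qT) = exp(−0.026·1) = 0.9743;  exp(−rT) = exp(−0.055·1) = 0.9465
N(−d₂) = N(0.04) = 0.5160;  N(−d₁) = N(-0.41) = 0.3409
P = 360·0.9465·0.5160 − 380·0.9743·0.3409 = 175.8218 − 126.2128 = 49.6091

$49.61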